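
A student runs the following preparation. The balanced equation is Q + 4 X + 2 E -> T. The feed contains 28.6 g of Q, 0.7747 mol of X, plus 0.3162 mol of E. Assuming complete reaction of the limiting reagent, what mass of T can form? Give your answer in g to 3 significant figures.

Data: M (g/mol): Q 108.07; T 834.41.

132 g

n(Q) = 28.60 / 108.07 = 0.2646 mol
n(X) = 0.7747 mol
n(E) = 0.3162 mol
n/ν for Q = 0.2646/1 = 0.2646
n/ν for X = 0.7747/4 = 0.1937
n/ν for E = 0.3162/2 = 0.1581
Smallest n/ν is E → limiting reagent.
n(T) = (1/2) × 0.3162 = 0.1581 mol
mass = 0.1581 × 834.41 = 131.9 g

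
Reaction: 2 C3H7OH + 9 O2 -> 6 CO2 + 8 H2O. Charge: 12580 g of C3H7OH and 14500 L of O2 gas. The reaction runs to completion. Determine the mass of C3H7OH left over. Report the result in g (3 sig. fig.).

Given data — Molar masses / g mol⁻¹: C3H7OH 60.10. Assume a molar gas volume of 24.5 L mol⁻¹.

n(C3H7OH) = 12580 / 60.10 = 209.3 mol
n(O2) = 14500 / 24.5 = 591.8 mol
n/ν for C3H7OH = 209.3/2 = 104.7
n/ν for O2 = 591.8/9 = 65.76
Smallest n/ν is O2 → limiting reagent.
C3H7OH consumed = (2/9) × 591.8 = 131.5 mol
C3H7OH remaining = 209.3 − 131.5 = 77.80 mol
mass = 77.80 × 60.10 = 4676 g

4680 g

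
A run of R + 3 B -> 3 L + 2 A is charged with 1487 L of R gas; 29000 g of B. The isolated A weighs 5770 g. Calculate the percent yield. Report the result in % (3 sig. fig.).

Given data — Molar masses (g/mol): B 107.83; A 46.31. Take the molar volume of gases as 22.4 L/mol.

n(R) = 1487 / 22.4 = 66.38 mol
n(B) = 29000 / 107.83 = 268.9 mol
n/ν → R: 66.38, B: 89.63; R is limiting.
theoretical n(A) = (2/1) × 66.38 = 132.8 mol → 6150 g
% yield = 5770 / 6150 × 100 = 93.82 %

93.8 %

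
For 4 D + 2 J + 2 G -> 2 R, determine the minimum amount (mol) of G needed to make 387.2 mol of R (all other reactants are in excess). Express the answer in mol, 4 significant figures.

n(R) = 387.2 mol
n(G) = (2/2) × 387.2 = 387.2 mol

387.2 mol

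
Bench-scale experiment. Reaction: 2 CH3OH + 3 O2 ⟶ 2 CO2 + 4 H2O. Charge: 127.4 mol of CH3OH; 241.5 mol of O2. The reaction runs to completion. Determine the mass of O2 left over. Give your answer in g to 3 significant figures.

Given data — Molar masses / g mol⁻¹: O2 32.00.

n(CH3OH) = 127.4 mol
n(O2) = 241.5 mol
n/ν → CH3OH: 63.70, O2: 80.50; CH3OH is limiting.
O2 consumed = (3/2) × 127.4 = 191.1 mol
O2 remaining = 241.5 − 191.1 = 50.40 mol
mass = 50.40 × 32.00 = 1613 g

1610 g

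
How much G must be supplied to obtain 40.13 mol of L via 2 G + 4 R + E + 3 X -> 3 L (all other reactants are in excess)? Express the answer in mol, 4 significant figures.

26.75 mol

n(L) = 40.13 mol
n(G) = (2/3) × 40.13 = 26.75 mol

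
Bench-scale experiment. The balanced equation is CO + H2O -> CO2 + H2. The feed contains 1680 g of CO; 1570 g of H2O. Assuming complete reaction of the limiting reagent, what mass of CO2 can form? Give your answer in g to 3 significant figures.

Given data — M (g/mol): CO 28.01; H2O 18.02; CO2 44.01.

n(CO) = 1680 / 28.01 = 59.98 mol
n(H2O) = 1570 / 18.02 = 87.13 mol
n/ν for CO = 59.98/1 = 59.98
n/ν for H2O = 87.13/1 = 87.13
Smallest n/ν is CO → limiting reagent.
n(CO2) = (1/1) × 59.98 = 59.98 mol
mass = 59.98 × 44.01 = 2640 g

2640 g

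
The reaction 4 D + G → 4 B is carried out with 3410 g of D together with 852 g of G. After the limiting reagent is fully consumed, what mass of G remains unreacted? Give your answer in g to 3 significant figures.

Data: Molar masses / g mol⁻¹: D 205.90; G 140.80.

n(D) = 3410 / 205.90 = 16.56 mol
n(G) = 852.0 / 140.80 = 6.051 mol
n/ν for D = 16.56/4 = 4.140
n/ν for G = 6.051/1 = 6.051
Smallest n/ν is D → limiting reagent.
G consumed = (1/4) × 16.56 = 4.140 mol
G remaining = 6.051 − 4.140 = 1.911 mol
mass = 1.911 × 140.80 = 269.1 g

269 g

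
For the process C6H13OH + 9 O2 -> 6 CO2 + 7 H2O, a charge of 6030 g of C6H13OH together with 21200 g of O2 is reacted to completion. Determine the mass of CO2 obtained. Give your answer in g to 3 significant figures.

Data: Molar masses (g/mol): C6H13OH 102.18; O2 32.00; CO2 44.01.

15600 g

n(C6H13OH) = 6030 / 102.18 = 59.01 mol
n(O2) = 21200 / 32.00 = 662.5 mol
n/ν for C6H13OH = 59.01/1 = 59.01
n/ν for O2 = 662.5/9 = 73.61
Smallest n/ν is C6H13OH → limiting reagent.
n(CO2) = (6/1) × 59.01 = 354.1 mol
mass = 354.1 × 44.01 = 15580 g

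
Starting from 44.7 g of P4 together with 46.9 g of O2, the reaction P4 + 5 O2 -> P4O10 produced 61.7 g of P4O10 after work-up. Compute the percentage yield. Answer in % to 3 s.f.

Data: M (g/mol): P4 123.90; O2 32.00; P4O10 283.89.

74.1 %

n(P4) = 44.70 / 123.90 = 0.3608 mol
n(O2) = 46.90 / 32.00 = 1.466 mol
n/ν → P4: 0.3608, O2: 0.2932; O2 is limiting.
theoretical n(P4O10) = (1/5) × 1.466 = 0.2932 mol → 83.24 g
% yield = 61.7 / 83.24 × 100 = 74.12 %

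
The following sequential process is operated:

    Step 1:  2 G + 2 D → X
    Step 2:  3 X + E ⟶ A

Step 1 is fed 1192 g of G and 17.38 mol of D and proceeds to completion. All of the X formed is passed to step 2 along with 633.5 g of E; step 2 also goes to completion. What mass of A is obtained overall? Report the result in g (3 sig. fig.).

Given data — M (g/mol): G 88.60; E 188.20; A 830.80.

Step 1:
n(G) = 1192 / 88.60 = 13.45 mol
n(D) = 17.38 mol
n/ν → G: 6.725, D: 8.690; G is limiting.
n(X) produced = (1/2) × 13.45 = 6.725 mol
Step 2:
n(X) available = 6.725 mol
n(E) = 633.5 / 188.20 = 3.366 mol
n/ν → X: 2.242, E: 3.366; X is limiting.
n(A) = (1/3) × 6.725 = 2.242 mol
mass = 2.242 × 830.80 = 1863 g

1860 g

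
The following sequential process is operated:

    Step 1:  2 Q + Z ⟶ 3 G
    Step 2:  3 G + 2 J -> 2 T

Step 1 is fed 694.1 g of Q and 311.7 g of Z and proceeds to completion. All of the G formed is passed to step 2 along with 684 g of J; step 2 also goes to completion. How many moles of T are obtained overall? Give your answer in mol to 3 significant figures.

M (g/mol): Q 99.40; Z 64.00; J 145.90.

Step 1:
n(Q) = 694.1 / 99.40 = 6.983 mol
n(Z) = 311.7 / 64.00 = 4.870 mol
n/ν for Q = 6.983/2 = 3.492
n/ν for Z = 4.870/1 = 4.870
Smallest n/ν is Q → limiting reagent.
n(G) produced = (3/2) × 6.983 = 10.47 mol
Step 2:
n(G) available = 10.47 mol
n(J) = 684.0 / 145.90 = 4.688 mol
n/ν for G = 10.47/3 = 3.490
n/ν for J = 4.688/2 = 2.344
Smallest n/ν is J → limiting reagent.
n(T) = (2/2) × 4.688 = 4.688 mol

4.69 mol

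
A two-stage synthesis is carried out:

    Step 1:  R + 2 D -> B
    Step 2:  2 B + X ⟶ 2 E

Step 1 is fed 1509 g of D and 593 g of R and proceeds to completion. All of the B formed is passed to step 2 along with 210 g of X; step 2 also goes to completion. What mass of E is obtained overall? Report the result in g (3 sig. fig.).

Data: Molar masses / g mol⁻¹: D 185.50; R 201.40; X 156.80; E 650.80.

Step 1:
n(D) = 1509 / 185.50 = 8.135 mol
n(R) = 593.0 / 201.40 = 2.944 mol
n/ν for D = 8.135/2 = 4.068
n/ν for R = 2.944/1 = 2.944
Smallest n/ν is R → limiting reagent.
n(B) produced = (1/1) × 2.944 = 2.944 mol
Step 2:
n(B) available = 2.944 mol
n(X) = 210.0 / 156.80 = 1.339 mol
n/ν for B = 2.944/2 = 1.472
n/ν for X = 1.339/1 = 1.339
Smallest n/ν is X → limiting reagent.
n(E) = (2/1) × 1.339 = 2.678 mol
mass = 2.678 × 650.80 = 1743 g

1740 g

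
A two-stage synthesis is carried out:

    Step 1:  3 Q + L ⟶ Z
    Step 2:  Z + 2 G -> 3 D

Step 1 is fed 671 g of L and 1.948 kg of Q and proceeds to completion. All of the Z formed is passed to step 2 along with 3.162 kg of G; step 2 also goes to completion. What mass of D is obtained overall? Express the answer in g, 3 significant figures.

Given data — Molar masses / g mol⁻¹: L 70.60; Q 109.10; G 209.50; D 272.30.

4860 g

Step 1:
n(L) = 671.0 / 70.60 = 9.504 mol
n(Q) = 1.948×1000 / 109.10 = 17.86 mol
n/ν → L: 9.504, Q: 5.953; Q is limiting.
n(Z) produced = (1/3) × 17.86 = 5.953 mol
Step 2:
n(Z) available = 5.953 mol
n(G) = 3.162×1000 / 209.50 = 15.09 mol
n/ν → Z: 5.953, G: 7.545; Z is limiting.
n(D) = (3/1) × 5.953 = 17.86 mol
mass = 17.86 × 272.30 = 4863 g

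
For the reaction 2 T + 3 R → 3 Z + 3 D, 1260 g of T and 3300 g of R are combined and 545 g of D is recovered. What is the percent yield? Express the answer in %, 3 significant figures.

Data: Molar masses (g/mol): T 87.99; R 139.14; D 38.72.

n(T) = 1260 / 87.99 = 14.32 mol
n(R) = 3300 / 139.14 = 23.72 mol
n/ν for T = 14.32/2 = 7.160
n/ν for R = 23.72/3 = 7.907
Smallest n/ν is T → limiting reagent.
theoretical n(D) = (3/2) × 14.32 = 21.48 mol → 831.7 g
% yield = 545 / 831.7 × 100 = 65.53 %

65.5 %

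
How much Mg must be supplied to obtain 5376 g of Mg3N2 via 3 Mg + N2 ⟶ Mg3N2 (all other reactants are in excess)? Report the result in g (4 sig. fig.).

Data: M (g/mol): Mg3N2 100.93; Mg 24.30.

n(Mg3N2) = 5376 / 100.93 = 53.26 mol
n(Mg) = (3/1) × 53.26 = 159.8 mol
mass = 159.8 × 24.30 = 3883 g

3883 g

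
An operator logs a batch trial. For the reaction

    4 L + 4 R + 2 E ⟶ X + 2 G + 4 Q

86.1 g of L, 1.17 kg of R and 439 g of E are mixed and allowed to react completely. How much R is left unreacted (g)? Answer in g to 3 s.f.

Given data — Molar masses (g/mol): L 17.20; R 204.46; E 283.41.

n(L) = 86.10 / 17.20 = 5.006 mol
n(R) = 1.170×1000 / 204.46 = 5.722 mol
n(E) = 439.0 / 283.41 = 1.549 mol
n/ν for L = 5.006/4 = 1.252
n/ν for R = 5.722/4 = 1.431
n/ν for E = 1.549/2 = 0.7745
Smallest n/ν is E → limiting reagent.
R consumed = (4/2) × 1.549 = 3.098 mol
R remaining = 5.722 − 3.098 = 2.624 mol
mass = 2.624 × 204.46 = 536.5 g

537 g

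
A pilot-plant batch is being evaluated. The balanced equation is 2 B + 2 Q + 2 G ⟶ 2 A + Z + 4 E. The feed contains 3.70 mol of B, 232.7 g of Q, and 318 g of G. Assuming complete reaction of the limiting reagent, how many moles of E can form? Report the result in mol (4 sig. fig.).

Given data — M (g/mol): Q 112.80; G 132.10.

4.126 mol

n(B) = 3.700 mol
n(Q) = 232.7 / 112.80 = 2.063 mol
n(G) = 318.0 / 132.10 = 2.407 mol
n/ν → B: 1.850, Q: 1.032, G: 1.204; Q is limiting.
n(E) = (4/2) × 2.063 = 4.126 mol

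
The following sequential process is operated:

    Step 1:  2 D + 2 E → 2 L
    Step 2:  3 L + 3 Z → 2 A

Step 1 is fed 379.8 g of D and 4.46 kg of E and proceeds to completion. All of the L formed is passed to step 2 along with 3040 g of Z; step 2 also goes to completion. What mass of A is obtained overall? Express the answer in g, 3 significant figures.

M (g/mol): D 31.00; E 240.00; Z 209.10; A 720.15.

Step 1:
n(D) = 379.8 / 31.00 = 12.25 mol
n(E) = 4.460×1000 / 240.00 = 18.58 mol
n/ν for D = 12.25/2 = 6.125
n/ν for E = 18.58/2 = 9.290
Smallest n/ν is D → limiting reagent.
n(L) produced = (2/2) × 12.25 = 12.25 mol
Step 2:
n(L) available = 12.25 mol
n(Z) = 3040 / 209.10 = 14.54 mol
n/ν for L = 12.25/3 = 4.083
n/ν for Z = 14.54/3 = 4.847
Smallest n/ν is L → limiting reagent.
n(A) = (2/3) × 12.25 = 8.167 mol
mass = 8.167 × 720.15 = 5881 g

5880 g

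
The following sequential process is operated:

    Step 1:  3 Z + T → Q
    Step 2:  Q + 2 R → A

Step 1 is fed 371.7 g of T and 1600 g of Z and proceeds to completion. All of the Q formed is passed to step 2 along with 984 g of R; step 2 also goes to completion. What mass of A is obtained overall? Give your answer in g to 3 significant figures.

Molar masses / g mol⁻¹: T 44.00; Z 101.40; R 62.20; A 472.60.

Step 1:
n(T) = 371.7 / 44.00 = 8.448 mol
n(Z) = 1600 / 101.40 = 15.78 mol
n/ν for T = 8.448/1 = 8.448
n/ν for Z = 15.78/3 = 5.260
Smallest n/ν is Z → limiting reagent.
n(Q) produced = (1/3) × 15.78 = 5.260 mol
Step 2:
n(Q) available = 5.260 mol
n(R) = 984.0 / 62.20 = 15.82 mol
n/ν for Q = 5.260/1 = 5.260
n/ν for R = 15.82/2 = 7.910
Smallest n/ν is Q → limiting reagent.
n(A) = (1/1) × 5.260 = 5.260 mol
mass = 5.260 × 472.60 = 2486 g

2490 g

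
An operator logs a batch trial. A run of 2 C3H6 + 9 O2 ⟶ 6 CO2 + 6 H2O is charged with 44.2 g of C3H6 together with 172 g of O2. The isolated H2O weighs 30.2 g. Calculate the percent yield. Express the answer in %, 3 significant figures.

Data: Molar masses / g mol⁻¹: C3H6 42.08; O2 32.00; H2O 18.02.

53.2 %

n(C3H6) = 44.20 / 42.08 = 1.050 mol
n(O2) = 172.0 / 32.00 = 5.375 mol
n/ν → C3H6: 0.5250, O2: 0.5972; C3H6 is limiting.
theoretical n(H2O) = (6/2) × 1.050 = 3.150 mol → 56.76 g
% yield = 30.2 / 56.76 × 100 = 53.21 %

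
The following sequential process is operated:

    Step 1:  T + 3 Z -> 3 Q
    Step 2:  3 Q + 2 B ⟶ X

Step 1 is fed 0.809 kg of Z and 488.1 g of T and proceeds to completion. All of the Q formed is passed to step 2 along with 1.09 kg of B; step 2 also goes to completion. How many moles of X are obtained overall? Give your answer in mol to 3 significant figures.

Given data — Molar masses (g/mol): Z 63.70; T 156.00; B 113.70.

3.13 mol

Step 1:
n(Z) = 0.8090×1000 / 63.70 = 12.70 mol
n(T) = 488.1 / 156.00 = 3.129 mol
n/ν → Z: 4.233, T: 3.129; T is limiting.
n(Q) produced = (3/1) × 3.129 = 9.387 mol
Step 2:
n(Q) available = 9.387 mol
n(B) = 1.090×1000 / 113.70 = 9.587 mol
n/ν → Q: 3.129, B: 4.794; Q is limiting.
n(X) = (1/3) × 9.387 = 3.129 mol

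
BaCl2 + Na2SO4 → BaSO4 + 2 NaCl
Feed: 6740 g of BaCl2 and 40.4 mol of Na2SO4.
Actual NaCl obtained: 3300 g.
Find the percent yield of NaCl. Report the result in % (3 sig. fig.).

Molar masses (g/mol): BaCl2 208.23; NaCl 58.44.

87.2 %

n(BaCl2) = 6740 / 208.23 = 32.37 mol
n(Na2SO4) = 40.40 mol
n/ν for BaCl2 = 32.37/1 = 32.37
n/ν for Na2SO4 = 40.40/1 = 40.40
Smallest n/ν is BaCl2 → limiting reagent.
theoretical n(NaCl) = (2/1) × 32.37 = 64.74 mol → 3783 g
% yield = 3300 / 3783 × 100 = 87.23 %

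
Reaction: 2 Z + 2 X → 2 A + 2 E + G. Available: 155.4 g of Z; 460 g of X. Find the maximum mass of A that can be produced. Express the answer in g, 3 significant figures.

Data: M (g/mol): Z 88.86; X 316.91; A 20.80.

30.2 g

n(Z) = 155.4 / 88.86 = 1.749 mol
n(X) = 460.0 / 316.91 = 1.452 mol
n/ν for Z = 1.749/2 = 0.8745
n/ν for X = 1.452/2 = 0.7260
Smallest n/ν is X → limiting reagent.
n(A) = (2/2) × 1.452 = 1.452 mol
mass = 1.452 × 20.80 = 30.20 g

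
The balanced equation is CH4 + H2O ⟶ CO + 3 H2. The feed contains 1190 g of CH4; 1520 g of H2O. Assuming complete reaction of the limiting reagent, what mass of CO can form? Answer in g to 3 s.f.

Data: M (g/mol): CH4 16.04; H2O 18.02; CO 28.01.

2080 g

n(CH4) = 1190 / 16.04 = 74.19 mol
n(H2O) = 1520 / 18.02 = 84.35 mol
n/ν for CH4 = 74.19/1 = 74.19
n/ν for H2O = 84.35/1 = 84.35
Smallest n/ν is CH4 → limiting reagent.
n(CO) = (1/1) × 74.19 = 74.19 mol
mass = 74.19 × 28.01 = 2078 g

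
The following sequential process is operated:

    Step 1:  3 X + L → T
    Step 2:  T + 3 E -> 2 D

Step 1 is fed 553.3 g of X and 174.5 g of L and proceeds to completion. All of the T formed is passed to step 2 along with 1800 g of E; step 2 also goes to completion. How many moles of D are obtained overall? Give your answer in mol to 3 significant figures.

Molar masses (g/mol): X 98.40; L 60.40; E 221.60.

3.75 mol

Step 1:
n(X) = 553.3 / 98.40 = 5.623 mol
n(L) = 174.5 / 60.40 = 2.889 mol
n/ν → X: 1.874, L: 2.889; X is limiting.
n(T) produced = (1/3) × 5.623 = 1.874 mol
Step 2:
n(T) available = 1.874 mol
n(E) = 1800 / 221.60 = 8.123 mol
n/ν → T: 1.874, E: 2.708; T is limiting.
n(D) = (2/1) × 1.874 = 3.748 mol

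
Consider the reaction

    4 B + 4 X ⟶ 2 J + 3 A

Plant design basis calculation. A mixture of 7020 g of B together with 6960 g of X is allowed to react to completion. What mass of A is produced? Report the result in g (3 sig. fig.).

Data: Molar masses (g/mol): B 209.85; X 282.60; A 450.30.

n(B) = 7020 / 209.85 = 33.45 mol
n(X) = 6960 / 282.60 = 24.63 mol
n/ν → B: 8.363, X: 6.158; X is limiting.
n(A) = (3/4) × 24.63 = 18.47 mol
mass = 18.47 × 450.30 = 8317 g

8320 g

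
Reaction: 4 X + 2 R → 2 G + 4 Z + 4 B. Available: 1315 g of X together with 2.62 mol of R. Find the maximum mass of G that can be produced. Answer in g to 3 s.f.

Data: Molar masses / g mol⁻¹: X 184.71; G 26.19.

n(X) = 1315 / 184.71 = 7.119 mol
n(R) = 2.620 mol
n/ν for X = 7.119/4 = 1.780
n/ν for R = 2.620/2 = 1.310
Smallest n/ν is R → limiting reagent.
n(G) = (2/2) × 2.620 = 2.620 mol
mass = 2.620 × 26.19 = 68.62 g

68.6 g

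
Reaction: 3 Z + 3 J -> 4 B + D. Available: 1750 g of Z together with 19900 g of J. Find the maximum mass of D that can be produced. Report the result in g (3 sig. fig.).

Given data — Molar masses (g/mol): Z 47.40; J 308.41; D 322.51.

3970 g

n(Z) = 1750 / 47.40 = 36.92 mol
n(J) = 19900 / 308.41 = 64.52 mol
n/ν for Z = 36.92/3 = 12.31
n/ν for J = 64.52/3 = 21.51
Smallest n/ν is Z → limiting reagent.
n(D) = (1/3) × 36.92 = 12.31 mol
mass = 12.31 × 322.51 = 3970 g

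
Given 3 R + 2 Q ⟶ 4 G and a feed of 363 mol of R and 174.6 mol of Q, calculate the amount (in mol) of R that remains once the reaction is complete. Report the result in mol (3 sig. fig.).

101 mol

n(R) = 363.0 mol
n(Q) = 174.6 mol
n/ν for R = 363.0/3 = 121.0
n/ν for Q = 174.6/2 = 87.30
Smallest n/ν is Q → limiting reagent.
R consumed = (3/2) × 174.6 = 261.9 mol
R remaining = 363.0 − 261.9 = 101.1 mol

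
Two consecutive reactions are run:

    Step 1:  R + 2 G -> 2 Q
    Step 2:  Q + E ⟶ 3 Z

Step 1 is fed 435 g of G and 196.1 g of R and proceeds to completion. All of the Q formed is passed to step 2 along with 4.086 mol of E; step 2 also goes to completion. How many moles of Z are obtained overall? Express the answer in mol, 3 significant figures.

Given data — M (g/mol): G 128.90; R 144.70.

8.13 mol

Step 1:
n(G) = 435.0 / 128.90 = 3.375 mol
n(R) = 196.1 / 144.70 = 1.355 mol
n/ν for G = 3.375/2 = 1.688
n/ν for R = 1.355/1 = 1.355
Smallest n/ν is R → limiting reagent.
n(Q) produced = (2/1) × 1.355 = 2.710 mol
Step 2:
n(Q) available = 2.710 mol
n(E) = 4.086 mol
n/ν for Q = 2.710/1 = 2.710
n/ν for E = 4.086/1 = 4.086
Smallest n/ν is Q → limiting reagent.
n(Z) = (3/1) × 2.710 = 8.130 mol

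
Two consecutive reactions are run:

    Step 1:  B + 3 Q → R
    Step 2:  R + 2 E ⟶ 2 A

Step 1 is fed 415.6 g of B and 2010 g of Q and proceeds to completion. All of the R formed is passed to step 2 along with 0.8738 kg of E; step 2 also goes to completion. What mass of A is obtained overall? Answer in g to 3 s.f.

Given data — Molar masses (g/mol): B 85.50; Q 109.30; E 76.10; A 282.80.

Step 1:
n(B) = 415.6 / 85.50 = 4.861 mol
n(Q) = 2010 / 109.30 = 18.39 mol
n/ν for B = 4.861/1 = 4.861
n/ν for Q = 18.39/3 = 6.130
Smallest n/ν is B → limiting reagent.
n(R) produced = (1/1) × 4.861 = 4.861 mol
Step 2:
n(R) available = 4.861 mol
n(E) = 0.8738×1000 / 76.10 = 11.48 mol
n/ν for R = 4.861/1 = 4.861
n/ν for E = 11.48/2 = 5.740
Smallest n/ν is R → limiting reagent.
n(A) = (2/1) × 4.861 = 9.722 mol
mass = 9.722 × 282.80 = 2749 g

2750 g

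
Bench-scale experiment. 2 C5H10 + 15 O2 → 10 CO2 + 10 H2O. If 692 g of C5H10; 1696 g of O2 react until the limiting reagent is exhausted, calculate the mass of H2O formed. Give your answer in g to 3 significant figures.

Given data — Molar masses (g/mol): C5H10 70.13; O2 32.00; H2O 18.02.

637 g

n(C5H10) = 692.0 / 70.13 = 9.867 mol
n(O2) = 1696 / 32.00 = 53.00 mol
n/ν for C5H10 = 9.867/2 = 4.934
n/ν for O2 = 53.00/15 = 3.533
Smallest n/ν is O2 → limiting reagent.
n(H2O) = (10/15) × 53.00 = 35.33 mol
mass = 35.33 × 18.02 = 636.6 g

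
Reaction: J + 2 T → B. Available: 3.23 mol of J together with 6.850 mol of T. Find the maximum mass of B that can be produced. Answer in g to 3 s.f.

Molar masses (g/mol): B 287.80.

n(J) = 3.230 mol
n(T) = 6.850 mol
n/ν for J = 3.230/1 = 3.230
n/ν for T = 6.850/2 = 3.425
Smallest n/ν is J → limiting reagent.
n(B) = (1/1) × 3.230 = 3.230 mol
mass = 3.230 × 287.80 = 929.6 g

930 g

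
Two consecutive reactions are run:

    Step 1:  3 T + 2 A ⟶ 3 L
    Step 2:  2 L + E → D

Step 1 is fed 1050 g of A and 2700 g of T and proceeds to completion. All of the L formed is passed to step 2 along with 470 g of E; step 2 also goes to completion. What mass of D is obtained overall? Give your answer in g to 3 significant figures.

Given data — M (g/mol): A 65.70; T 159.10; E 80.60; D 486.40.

2840 g

Step 1:
n(A) = 1050 / 65.70 = 15.98 mol
n(T) = 2700 / 159.10 = 16.97 mol
n/ν for A = 15.98/2 = 7.990
n/ν for T = 16.97/3 = 5.657
Smallest n/ν is T → limiting reagent.
n(L) produced = (3/3) × 16.97 = 16.97 mol
Step 2:
n(L) available = 16.97 mol
n(E) = 470.0 / 80.60 = 5.831 mol
n/ν for L = 16.97/2 = 8.485
n/ν for E = 5.831/1 = 5.831
Smallest n/ν is E → limiting reagent.
n(D) = (1/1) × 5.831 = 5.831 mol
mass = 5.831 × 486.40 = 2836 g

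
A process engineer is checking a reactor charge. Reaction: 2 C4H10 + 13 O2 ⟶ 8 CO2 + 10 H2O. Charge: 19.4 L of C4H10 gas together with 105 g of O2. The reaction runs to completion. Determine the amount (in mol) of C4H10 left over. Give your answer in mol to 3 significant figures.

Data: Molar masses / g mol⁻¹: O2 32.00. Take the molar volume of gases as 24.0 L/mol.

n(C4H10) = 19.40 / 24.0 = 0.8083 mol
n(O2) = 105.0 / 32.00 = 3.281 mol
n/ν → C4H10: 0.4042, O2: 0.2524; O2 is limiting.
C4H10 consumed = (2/13) × 3.281 = 0.5048 mol
C4H10 remaining = 0.8083 − 0.5048 = 0.3035 mol

0.304 mol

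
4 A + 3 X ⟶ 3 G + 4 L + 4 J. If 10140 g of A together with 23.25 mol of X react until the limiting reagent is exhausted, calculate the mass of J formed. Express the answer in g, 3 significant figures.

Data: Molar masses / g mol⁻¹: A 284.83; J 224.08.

n(A) = 10140 / 284.83 = 35.60 mol
n(X) = 23.25 mol
n/ν for A = 35.60/4 = 8.900
n/ν for X = 23.25/3 = 7.750
Smallest n/ν is X → limiting reagent.
n(J) = (4/3) × 23.25 = 31.00 mol
mass = 31.00 × 224.08 = 6946 g

6950 g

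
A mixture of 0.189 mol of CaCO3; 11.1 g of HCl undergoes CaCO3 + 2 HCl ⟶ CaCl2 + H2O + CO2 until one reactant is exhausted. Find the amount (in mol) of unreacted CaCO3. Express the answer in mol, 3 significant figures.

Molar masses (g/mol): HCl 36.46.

n(CaCO3) = 0.1890 mol
n(HCl) = 11.10 / 36.46 = 0.3044 mol
n/ν → CaCO3: 0.1890, HCl: 0.1522; HCl is limiting.
CaCO3 consumed = (1/2) × 0.3044 = 0.1522 mol
CaCO3 remaining = 0.1890 − 0.1522 = 0.03680 mol

0.0368 mol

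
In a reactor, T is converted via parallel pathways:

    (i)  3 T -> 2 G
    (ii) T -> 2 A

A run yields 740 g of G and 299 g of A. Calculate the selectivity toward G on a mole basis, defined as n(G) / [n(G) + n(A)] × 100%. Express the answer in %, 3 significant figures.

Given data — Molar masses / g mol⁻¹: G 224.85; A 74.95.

n(G) = 740 / 224.85 = 3.291 mol
n(A) = 299 / 74.95 = 3.989 mol
selectivity = 3.291/(3.291+3.989) × 100 = 45.21 %

45.2 %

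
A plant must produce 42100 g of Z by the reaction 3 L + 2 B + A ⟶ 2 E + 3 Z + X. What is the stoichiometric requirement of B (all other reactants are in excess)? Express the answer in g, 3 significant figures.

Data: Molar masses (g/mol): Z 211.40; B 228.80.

30400 g

n(Z) = 42100 / 211.40 = 199.1 mol
n(B) = (2/3) × 199.1 = 132.7 mol
mass = 132.7 × 228.80 = 30360 g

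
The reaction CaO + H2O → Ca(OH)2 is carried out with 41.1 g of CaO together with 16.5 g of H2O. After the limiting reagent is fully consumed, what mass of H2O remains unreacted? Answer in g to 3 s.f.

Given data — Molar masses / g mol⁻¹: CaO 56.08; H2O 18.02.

3.29 g

n(CaO) = 41.10 / 56.08 = 0.7329 mol
n(H2O) = 16.50 / 18.02 = 0.9156 mol
n/ν → CaO: 0.7329, H2O: 0.9156; CaO is limiting.
H2O consumed = (1/1) × 0.7329 = 0.7329 mol
H2O remaining = 0.9156 − 0.7329 = 0.1827 mol
mass = 0.1827 × 18.02 = 3.292 g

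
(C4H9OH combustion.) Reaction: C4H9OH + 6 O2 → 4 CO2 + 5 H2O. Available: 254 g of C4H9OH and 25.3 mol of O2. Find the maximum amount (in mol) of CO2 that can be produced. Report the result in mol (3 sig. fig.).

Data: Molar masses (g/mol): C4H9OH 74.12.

13.7 mol

n(C4H9OH) = 254.0 / 74.12 = 3.427 mol
n(O2) = 25.30 mol
n/ν for C4H9OH = 3.427/1 = 3.427
n/ν for O2 = 25.30/6 = 4.217
Smallest n/ν is C4H9OH → limiting reagent.
n(CO2) = (4/1) × 3.427 = 13.71 mol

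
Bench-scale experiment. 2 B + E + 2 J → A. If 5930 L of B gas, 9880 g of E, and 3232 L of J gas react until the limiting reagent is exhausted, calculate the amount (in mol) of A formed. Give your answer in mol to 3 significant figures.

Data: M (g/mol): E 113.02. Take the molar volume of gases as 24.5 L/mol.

n(B) = 5930 / 24.5 = 242.0 mol
n(E) = 9880 / 113.02 = 87.42 mol
n(J) = 3232 / 24.5 = 131.9 mol
n/ν for B = 242.0/2 = 121.0
n/ν for E = 87.42/1 = 87.42
n/ν for J = 131.9/2 = 65.95
Smallest n/ν is J → limiting reagent.
n(A) = (1/2) × 131.9 = 65.95 mol

66.0 mol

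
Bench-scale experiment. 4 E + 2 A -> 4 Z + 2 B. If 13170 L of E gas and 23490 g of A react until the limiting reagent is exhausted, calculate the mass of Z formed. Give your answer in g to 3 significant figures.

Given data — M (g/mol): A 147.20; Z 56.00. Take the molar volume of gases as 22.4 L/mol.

17900 g

n(E) = 13170 / 22.4 = 587.9 mol
n(A) = 23490 / 147.20 = 159.6 mol
n/ν → E: 147.0, A: 79.80; A is limiting.
n(Z) = (4/2) × 159.6 = 319.2 mol
mass = 319.2 × 56.00 = 17880 g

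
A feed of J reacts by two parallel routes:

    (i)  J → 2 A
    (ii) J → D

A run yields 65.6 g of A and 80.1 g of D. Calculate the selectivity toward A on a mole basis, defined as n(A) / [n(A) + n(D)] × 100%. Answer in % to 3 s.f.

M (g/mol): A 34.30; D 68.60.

n(A) = 65.6 / 34.30 = 1.913 mol
n(D) = 80.1 / 68.60 = 1.168 mol
selectivity = 1.913/(1.913+1.168) × 100 = 62.09 %

62.1 %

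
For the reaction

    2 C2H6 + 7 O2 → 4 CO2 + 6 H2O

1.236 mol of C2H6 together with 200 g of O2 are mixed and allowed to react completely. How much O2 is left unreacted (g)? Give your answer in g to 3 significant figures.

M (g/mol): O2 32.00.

61.6 g

n(C2H6) = 1.236 mol
n(O2) = 200.0 / 32.00 = 6.250 mol
n/ν for C2H6 = 1.236/2 = 0.6180
n/ν for O2 = 6.250/7 = 0.8929
Smallest n/ν is C2H6 → limiting reagent.
O2 consumed = (7/2) × 1.236 = 4.326 mol
O2 remaining = 6.250 − 4.326 = 1.924 mol
mass = 1.924 × 32.00 = 61.57 g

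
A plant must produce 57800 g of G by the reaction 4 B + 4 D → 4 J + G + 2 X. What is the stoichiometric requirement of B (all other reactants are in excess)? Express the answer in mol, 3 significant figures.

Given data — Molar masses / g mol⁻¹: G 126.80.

1820 mol

n(G) = 57800 / 126.80 = 455.8 mol
n(B) = (4/1) × 455.8 = 1823 mol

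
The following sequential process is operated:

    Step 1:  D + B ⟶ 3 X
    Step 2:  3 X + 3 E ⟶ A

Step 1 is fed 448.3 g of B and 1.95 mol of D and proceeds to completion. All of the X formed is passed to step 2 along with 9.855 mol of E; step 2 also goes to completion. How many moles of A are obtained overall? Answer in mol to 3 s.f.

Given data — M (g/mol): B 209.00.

Step 1:
n(B) = 448.3 / 209.00 = 2.145 mol
n(D) = 1.950 mol
n/ν for B = 2.145/1 = 2.145
n/ν for D = 1.950/1 = 1.950
Smallest n/ν is D → limiting reagent.
n(X) produced = (3/1) × 1.950 = 5.850 mol
Step 2:
n(X) available = 5.850 mol
n(E) = 9.855 mol
n/ν for X = 5.850/3 = 1.950
n/ν for E = 9.855/3 = 3.285
Smallest n/ν is X → limiting reagent.
n(A) = (1/3) × 5.850 = 1.950 mol

1.95 mol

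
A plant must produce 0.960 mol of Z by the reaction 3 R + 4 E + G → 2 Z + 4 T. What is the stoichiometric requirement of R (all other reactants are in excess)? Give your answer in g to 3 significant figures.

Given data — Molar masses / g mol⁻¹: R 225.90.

n(Z) = 0.9600 mol
n(R) = (3/2) × 0.9600 = 1.440 mol
mass = 1.440 × 225.90 = 325.3 g

325 g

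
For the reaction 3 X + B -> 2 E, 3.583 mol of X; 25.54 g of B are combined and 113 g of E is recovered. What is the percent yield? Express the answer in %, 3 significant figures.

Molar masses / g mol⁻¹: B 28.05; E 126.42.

49.1 %

n(X) = 3.583 mol
n(B) = 25.54 / 28.05 = 0.9105 mol
n/ν → X: 1.194, B: 0.9105; B is limiting.
theoretical n(E) = (2/1) × 0.9105 = 1.821 mol → 230.2 g
% yield = 113 / 230.2 × 100 = 49.09 %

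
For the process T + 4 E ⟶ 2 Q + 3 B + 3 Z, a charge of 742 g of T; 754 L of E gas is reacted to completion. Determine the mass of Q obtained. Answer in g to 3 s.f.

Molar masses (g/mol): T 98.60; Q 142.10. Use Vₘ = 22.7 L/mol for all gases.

2140 g

n(T) = 742.0 / 98.60 = 7.525 mol
n(E) = 754.0 / 22.7 = 33.22 mol
n/ν for T = 7.525/1 = 7.525
n/ν for E = 33.22/4 = 8.305
Smallest n/ν is T → limiting reagent.
n(Q) = (2/1) × 7.525 = 15.05 mol
mass = 15.05 × 142.10 = 2139 g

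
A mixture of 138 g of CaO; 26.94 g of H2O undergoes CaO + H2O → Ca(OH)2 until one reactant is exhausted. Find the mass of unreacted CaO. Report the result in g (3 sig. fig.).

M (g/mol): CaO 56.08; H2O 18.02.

n(CaO) = 138.0 / 56.08 = 2.461 mol
n(H2O) = 26.94 / 18.02 = 1.495 mol
n/ν → CaO: 2.461, H2O: 1.495; H2O is limiting.
CaO consumed = (1/1) × 1.495 = 1.495 mol
CaO remaining = 2.461 − 1.495 = 0.9660 mol
mass = 0.9660 × 56.08 = 54.17 g

54.2 g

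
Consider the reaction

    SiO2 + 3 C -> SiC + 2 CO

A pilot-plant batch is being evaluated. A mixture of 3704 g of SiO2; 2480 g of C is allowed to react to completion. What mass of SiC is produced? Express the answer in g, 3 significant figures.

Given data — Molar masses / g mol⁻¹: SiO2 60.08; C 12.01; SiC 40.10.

n(SiO2) = 3704 / 60.08 = 61.65 mol
n(C) = 2480 / 12.01 = 206.5 mol
n/ν for SiO2 = 61.65/1 = 61.65
n/ν for C = 206.5/3 = 68.83
Smallest n/ν is SiO2 → limiting reagent.
n(SiC) = (1/1) × 61.65 = 61.65 mol
mass = 61.65 × 40.10 = 2472 g

2470 g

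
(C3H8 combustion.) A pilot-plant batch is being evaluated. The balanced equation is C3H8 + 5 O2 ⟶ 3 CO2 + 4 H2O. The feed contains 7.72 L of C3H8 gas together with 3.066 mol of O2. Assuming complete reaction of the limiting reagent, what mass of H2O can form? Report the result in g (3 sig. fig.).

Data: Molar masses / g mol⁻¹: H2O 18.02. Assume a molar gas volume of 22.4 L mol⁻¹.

n(C3H8) = 7.720 / 22.4 = 0.3446 mol
n(O2) = 3.066 mol
n/ν for C3H8 = 0.3446/1 = 0.3446
n/ν for O2 = 3.066/5 = 0.6132
Smallest n/ν is C3H8 → limiting reagent.
n(H2O) = (4/1) × 0.3446 = 1.378 mol
mass = 1.378 × 18.02 = 24.83 g

24.8 g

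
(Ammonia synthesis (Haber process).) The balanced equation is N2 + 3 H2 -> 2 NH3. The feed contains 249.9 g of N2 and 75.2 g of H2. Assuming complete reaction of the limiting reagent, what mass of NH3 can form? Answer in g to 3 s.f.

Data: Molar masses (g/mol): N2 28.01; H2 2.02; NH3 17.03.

n(N2) = 249.9 / 28.01 = 8.922 mol
n(H2) = 75.20 / 2.02 = 37.23 mol
n/ν for N2 = 8.922/1 = 8.922
n/ν for H2 = 37.23/3 = 12.41
Smallest n/ν is N2 → limiting reagent.
n(NH3) = (2/1) × 8.922 = 17.84 mol
mass = 17.84 × 17.03 = 303.8 g

304 g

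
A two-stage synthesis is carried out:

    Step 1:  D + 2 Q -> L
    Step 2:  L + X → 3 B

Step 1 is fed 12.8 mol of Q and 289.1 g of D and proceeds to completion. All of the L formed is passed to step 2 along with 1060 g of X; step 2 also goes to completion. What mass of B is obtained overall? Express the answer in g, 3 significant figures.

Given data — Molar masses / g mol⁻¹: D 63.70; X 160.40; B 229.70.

Step 1:
n(Q) = 12.80 mol
n(D) = 289.1 / 63.70 = 4.538 mol
n/ν → Q: 6.400, D: 4.538; D is limiting.
n(L) produced = (1/1) × 4.538 = 4.538 mol
Step 2:
n(L) available = 4.538 mol
n(X) = 1060 / 160.40 = 6.608 mol
n/ν → L: 4.538, X: 6.608; L is limiting.
n(B) = (3/1) × 4.538 = 13.61 mol
mass = 13.61 × 229.70 = 3126 g

3130 g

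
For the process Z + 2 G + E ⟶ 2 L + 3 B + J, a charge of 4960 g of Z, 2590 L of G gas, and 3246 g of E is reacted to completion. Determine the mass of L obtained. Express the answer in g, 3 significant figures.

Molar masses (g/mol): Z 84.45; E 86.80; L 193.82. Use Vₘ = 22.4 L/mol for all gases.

n(Z) = 4960 / 84.45 = 58.73 mol
n(G) = 2590 / 22.4 = 115.6 mol
n(E) = 3246 / 86.80 = 37.40 mol
n/ν for Z = 58.73/1 = 58.73
n/ν for G = 115.6/2 = 57.80
n/ν for E = 37.40/1 = 37.40
Smallest n/ν is E → limiting reagent.
n(L) = (2/1) × 37.40 = 74.80 mol
mass = 74.80 × 193.82 = 14500 g

14500 g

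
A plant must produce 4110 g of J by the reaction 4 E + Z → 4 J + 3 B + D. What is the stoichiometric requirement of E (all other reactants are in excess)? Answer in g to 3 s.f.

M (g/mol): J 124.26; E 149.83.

4960 g

n(J) = 4110 / 124.26 = 33.08 mol
n(E) = (4/4) × 33.08 = 33.08 mol
mass = 33.08 × 149.83 = 4956 g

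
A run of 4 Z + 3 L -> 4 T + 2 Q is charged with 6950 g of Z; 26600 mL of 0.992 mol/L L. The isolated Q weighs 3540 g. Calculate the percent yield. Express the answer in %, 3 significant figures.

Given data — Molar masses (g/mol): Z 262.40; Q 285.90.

n(Z) = 6950 / 262.40 = 26.49 mol
n(L) = 0.992 × 26600/1000 = 26.39 mol
n/ν for Z = 26.49/4 = 6.623
n/ν for L = 26.39/3 = 8.797
Smallest n/ν is Z → limiting reagent.
theoretical n(Q) = (2/4) × 26.49 = 13.25 mol → 3788 g
% yield = 3540 / 3788 × 100 = 93.45 %

93.5 %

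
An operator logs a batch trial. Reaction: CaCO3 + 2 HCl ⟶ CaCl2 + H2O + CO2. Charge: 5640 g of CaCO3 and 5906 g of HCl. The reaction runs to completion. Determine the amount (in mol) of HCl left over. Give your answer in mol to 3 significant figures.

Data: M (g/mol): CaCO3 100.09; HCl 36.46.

49.3 mol

n(CaCO3) = 5640 / 100.09 = 56.35 mol
n(HCl) = 5906 / 36.46 = 162.0 mol
n/ν for CaCO3 = 56.35/1 = 56.35
n/ν for HCl = 162.0/2 = 81.00
Smallest n/ν is CaCO3 → limiting reagent.
HCl consumed = (2/1) × 56.35 = 112.7 mol
HCl remaining = 162.0 − 112.7 = 49.30 mol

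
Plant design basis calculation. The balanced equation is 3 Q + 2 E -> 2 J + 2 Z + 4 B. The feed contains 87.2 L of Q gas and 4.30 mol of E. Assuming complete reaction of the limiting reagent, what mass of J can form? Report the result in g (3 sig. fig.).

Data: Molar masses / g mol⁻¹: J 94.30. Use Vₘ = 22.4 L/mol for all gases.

245 g

n(Q) = 87.20 / 22.4 = 3.893 mol
n(E) = 4.300 mol
n/ν → Q: 1.298, E: 2.150; Q is limiting.
n(J) = (2/3) × 3.893 = 2.595 mol
mass = 2.595 × 94.30 = 244.7 g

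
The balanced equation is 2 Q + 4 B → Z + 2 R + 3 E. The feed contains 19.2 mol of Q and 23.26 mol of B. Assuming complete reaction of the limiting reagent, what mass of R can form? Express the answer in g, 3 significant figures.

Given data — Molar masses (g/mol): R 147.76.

n(Q) = 19.20 mol
n(B) = 23.26 mol
n/ν for Q = 19.20/2 = 9.600
n/ν for B = 23.26/4 = 5.815
Smallest n/ν is B → limiting reagent.
n(R) = (2/4) × 23.26 = 11.63 mol
mass = 11.63 × 147.76 = 1718 g

1720 g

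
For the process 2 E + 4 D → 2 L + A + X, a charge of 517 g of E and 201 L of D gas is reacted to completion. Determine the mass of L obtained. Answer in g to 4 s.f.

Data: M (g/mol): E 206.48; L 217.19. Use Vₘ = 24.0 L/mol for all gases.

543.8 g

n(E) = 517.0 / 206.48 = 2.504 mol
n(D) = 201.0 / 24.0 = 8.375 mol
n/ν for E = 2.504/2 = 1.252
n/ν for D = 8.375/4 = 2.094
Smallest n/ν is E → limiting reagent.
n(L) = (2/2) × 2.504 = 2.504 mol
mass = 2.504 × 217.19 = 543.8 g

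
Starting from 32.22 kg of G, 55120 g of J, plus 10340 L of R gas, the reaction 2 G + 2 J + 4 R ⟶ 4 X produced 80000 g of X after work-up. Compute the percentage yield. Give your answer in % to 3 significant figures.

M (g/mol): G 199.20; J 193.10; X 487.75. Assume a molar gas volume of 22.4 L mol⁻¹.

n(G) = 32.22×1000 / 199.20 = 161.7 mol
n(J) = 55120 / 193.10 = 285.4 mol
n(R) = 10340 / 22.4 = 461.6 mol
n/ν for G = 161.7/2 = 80.85
n/ν for J = 285.4/2 = 142.7
n/ν for R = 461.6/4 = 115.4
Smallest n/ν is G → limiting reagent.
theoretical n(X) = (4/2) × 161.7 = 323.4 mol → 157700 g
% yield = 80000 / 157700 × 100 = 50.73 %

50.7 %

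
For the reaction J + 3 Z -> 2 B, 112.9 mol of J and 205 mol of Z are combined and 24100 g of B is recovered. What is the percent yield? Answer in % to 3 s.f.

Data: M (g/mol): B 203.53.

n(J) = 112.9 mol
n(Z) = 205.0 mol
n/ν for J = 112.9/1 = 112.9
n/ν for Z = 205.0/3 = 68.33
Smallest n/ν is Z → limiting reagent.
theoretical n(B) = (2/3) × 205.0 = 136.7 mol → 27820 g
% yield = 24100 / 27820 × 100 = 86.63 %

86.6 %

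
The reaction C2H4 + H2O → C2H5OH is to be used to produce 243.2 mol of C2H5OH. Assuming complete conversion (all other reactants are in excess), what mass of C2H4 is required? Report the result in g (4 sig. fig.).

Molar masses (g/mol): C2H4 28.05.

n(C2H5OH) = 243.2 mol
n(C2H4) = (1/1) × 243.2 = 243.2 mol
mass = 243.2 × 28.05 = 6822 g

6822 g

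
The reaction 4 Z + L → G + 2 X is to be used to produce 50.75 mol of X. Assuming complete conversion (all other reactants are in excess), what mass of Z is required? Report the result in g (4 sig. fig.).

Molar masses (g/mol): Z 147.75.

n(X) = 50.75 mol
n(Z) = (4/2) × 50.75 = 101.5 mol
mass = 101.5 × 147.75 = 15000 g

15000 g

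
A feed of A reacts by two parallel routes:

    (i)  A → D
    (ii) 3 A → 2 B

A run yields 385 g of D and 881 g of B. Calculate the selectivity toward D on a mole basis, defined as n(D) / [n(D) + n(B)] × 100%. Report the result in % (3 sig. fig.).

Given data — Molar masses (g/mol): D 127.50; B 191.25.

n(D) = 385 / 127.50 = 3.020 mol
n(B) = 881 / 191.25 = 4.607 mol
selectivity = 3.020/(3.020+4.607) × 100 = 39.60 %

39.6 %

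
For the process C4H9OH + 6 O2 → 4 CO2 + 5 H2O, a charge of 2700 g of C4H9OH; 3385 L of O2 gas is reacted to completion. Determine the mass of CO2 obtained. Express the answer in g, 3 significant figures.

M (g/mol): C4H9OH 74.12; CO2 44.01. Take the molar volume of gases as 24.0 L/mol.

n(C4H9OH) = 2700 / 74.12 = 36.43 mol
n(O2) = 3385 / 24.0 = 141.0 mol
n/ν for C4H9OH = 36.43/1 = 36.43
n/ν for O2 = 141.0/6 = 23.50
Smallest n/ν is O2 → limiting reagent.
n(CO2) = (4/6) × 141.0 = 94.00 mol
mass = 94.00 × 44.01 = 4137 g

4140 g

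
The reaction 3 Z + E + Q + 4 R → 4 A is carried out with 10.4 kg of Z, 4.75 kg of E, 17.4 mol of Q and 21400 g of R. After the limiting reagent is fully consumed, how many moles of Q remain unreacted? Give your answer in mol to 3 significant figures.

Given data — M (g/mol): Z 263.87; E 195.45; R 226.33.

4.26 mol

n(Z) = 10.40×1000 / 263.87 = 39.41 mol
n(E) = 4.750×1000 / 195.45 = 24.30 mol
n(Q) = 17.40 mol
n(R) = 21400 / 226.33 = 94.55 mol
n/ν for Z = 39.41/3 = 13.14
n/ν for E = 24.30/1 = 24.30
n/ν for Q = 17.40/1 = 17.40
n/ν for R = 94.55/4 = 23.64
Smallest n/ν is Z → limiting reagent.
Q consumed = (1/3) × 39.41 = 13.14 mol
Q remaining = 17.40 − 13.14 = 4.260 mol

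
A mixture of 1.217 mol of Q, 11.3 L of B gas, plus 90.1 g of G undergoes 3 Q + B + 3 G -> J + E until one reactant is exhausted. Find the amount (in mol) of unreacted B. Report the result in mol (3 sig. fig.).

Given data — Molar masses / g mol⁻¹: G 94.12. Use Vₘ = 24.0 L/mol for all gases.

0.152 mol

n(Q) = 1.217 mol
n(B) = 11.30 / 24.0 = 0.4708 mol
n(G) = 90.10 / 94.12 = 0.9573 mol
n/ν for Q = 1.217/3 = 0.4057
n/ν for B = 0.4708/1 = 0.4708
n/ν for G = 0.9573/3 = 0.3191
Smallest n/ν is G → limiting reagent.
B consumed = (1/3) × 0.9573 = 0.3191 mol
B remaining = 0.4708 − 0.3191 = 0.1517 mol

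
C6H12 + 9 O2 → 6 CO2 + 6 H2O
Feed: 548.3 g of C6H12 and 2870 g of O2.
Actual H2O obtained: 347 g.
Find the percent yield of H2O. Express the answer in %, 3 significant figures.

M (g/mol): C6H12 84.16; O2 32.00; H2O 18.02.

n(C6H12) = 548.3 / 84.16 = 6.515 mol
n(O2) = 2870 / 32.00 = 89.69 mol
n/ν for C6H12 = 6.515/1 = 6.515
n/ν for O2 = 89.69/9 = 9.966
Smallest n/ν is C6H12 → limiting reagent.
theoretical n(H2O) = (6/1) × 6.515 = 39.09 mol → 704.4 g
% yield = 347 / 704.4 × 100 = 49.26 %

49.3 %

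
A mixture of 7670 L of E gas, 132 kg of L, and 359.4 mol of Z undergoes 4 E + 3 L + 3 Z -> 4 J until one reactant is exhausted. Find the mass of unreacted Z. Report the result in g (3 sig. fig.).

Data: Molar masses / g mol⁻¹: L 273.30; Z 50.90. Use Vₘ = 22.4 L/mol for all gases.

5220 g

n(E) = 7670 / 22.4 = 342.4 mol
n(L) = 132.0×1000 / 273.30 = 483.0 mol
n(Z) = 359.4 mol
n/ν for E = 342.4/4 = 85.60
n/ν for L = 483.0/3 = 161.0
n/ν for Z = 359.4/3 = 119.8
Smallest n/ν is E → limiting reagent.
Z consumed = (3/4) × 342.4 = 256.8 mol
Z remaining = 359.4 − 256.8 = 102.6 mol
mass = 102.6 × 50.90 = 5222 g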